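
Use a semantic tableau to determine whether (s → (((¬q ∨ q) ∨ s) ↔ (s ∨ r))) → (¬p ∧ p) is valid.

Not valid

Assume the negation and expand:
Initial set: {¬((s → (((¬q ∨ q) ∨ s) ↔ (s ∨ r))) → (¬p ∧ p))}.
¬((s → (((¬q ∨ q) ∨ s) ↔ (s ∨ r))) → (¬p ∧ p)): α-rule — add (s → (((¬q ∨ q) ∨ s) ↔ (s ∨ r))), ¬(¬p ∧ p).
(s → (((¬q ∨ q) ∨ s) ↔ (s ∨ r))): β-rule — branch into ¬s  //  (((¬q ∨ q) ∨ s) ↔ (s ∨ r)).
  branch 1 (add ¬s):
    ¬(¬p ∧ p): β-rule — branch into ¬¬p  //  ¬p.
      branch 1.1 (add ¬¬p):
        ○ open, literals {p=T, s=F}.
      branch 1.2 (add ¬p):
        ○ open, literals {p=F, s=F}.
  branch 2 (add (((¬q ∨ q) ∨ s) ↔ (s ∨ r))):
    ¬(¬p ∧ p): β-rule — branch into ¬¬p  //  ¬p.
      branch 2.1 (add ¬¬p):
        (((¬q ∨ q) ∨ s) ↔ (s ∨ r)): β-rule — branch into ((¬q ∨ q) ∨ s), (s ∨ r)  //  ¬((¬q ∨ q) ∨ s), ¬(s ∨ r).
          branch 2.1.1 (add ((¬q ∨ q) ∨ s), (s ∨ r)):
            ((¬q ∨ q) ∨ s): β-rule — branch into (¬q ∨ q)  //  s.
              branch 2.1.1.1 (add (¬q ∨ q)):
                (s ∨ r): β-rule — branch into s  //  r.
                  branch 2.1.1.1.1 (add s):
                    (¬q ∨ q): β-rule — branch into ¬q  //  q.
                      branch 2.1.1.1.1.1 (add ¬q):
                        ○ open, literals {p=T, q=F, s=T}.
                      branch 2.1.1.1.1.2 (add q):
                        ○ open, literals {p=T, q=T, s=T}.
                  branch 2.1.1.1.2 (add r):
                    (¬q ∨ q): β-rule — branch into ¬q  //  q.
                      branch 2.1.1.1.2.1 (add ¬q):
                        ○ open, literals {p=T, q=F, r=T}.
                      branch 2.1.1.1.2.2 (add q):
                        ○ open, literals {p=T, q=T, r=T}.
              branch 2.1.1.2 (add s):
                (s ∨ r): β-rule — branch into s  //  r.
                  branch 2.1.1.2.1 (add s):
                    ○ open, literals {p=T, s=T}.
                  branch 2.1.1.2.2 (add r):
                    ○ open, literals {p=T, r=T, s=T}.
          branch 2.1.2 (add ¬((¬q ∨ q) ∨ s), ¬(s ∨ r)):
            ¬((¬q ∨ q) ∨ s): α-rule — add ¬(¬q ∨ q), ¬s.
            ¬(s ∨ r): α-rule — add ¬s, ¬r.
            ¬(¬q ∨ q): α-rule — add ¬¬q, ¬q.
            × closes — contains both q and ¬q.
      branch 2.2 (add ¬p):
        (((¬q ∨ q) ∨ s) ↔ (s ∨ r)): β-rule — branch into ((¬q ∨ q) ∨ s), (s ∨ r)  //  ¬((¬q ∨ q) ∨ s), ¬(s ∨ r).
          branch 2.2.1 (add ((¬q ∨ q) ∨ s), (s ∨ r)):
            ((¬q ∨ q) ∨ s): β-rule — branch into (¬q ∨ q)  //  s.
              branch 2.2.1.1 (add (¬q ∨ q)):
                (s ∨ r): β-rule — branch into s  //  r.
                  branch 2.2.1.1.1 (add s):
                    (¬q ∨ q): β-rule — branch into ¬q  //  q.
                      branch 2.2.1.1.1.1 (add ¬q):
                        ○ open, literals {p=F, q=F, s=T}.
                      branch 2.2.1.1.1.2 (add q):
                        ○ open, literals {p=F, q=T, s=T}.
                  branch 2.2.1.1.2 (add r):
                    (¬q ∨ q): β-rule — branch into ¬q  //  q.
                      branch 2.2.1.1.2.1 (add ¬q):
                        ○ open, literals {p=F, q=F, r=T}.
                      branch 2.2.1.1.2.2 (add q):
                        ○ open, literals {p=F, q=T, r=T}.
              branch 2.2.1.2 (add s):
                (s ∨ r): β-rule — branch into s  //  r.
                  branch 2.2.1.2.1 (add s):
                    ○ open, literals {p=F, s=T}.
                  branch 2.2.1.2.2 (add r):
                    ○ open, literals {p=F, r=T, s=T}.
          branch 2.2.2 (add ¬((¬q ∨ q) ∨ s), ¬(s ∨ r)):
            ¬((¬q ∨ q) ∨ s): α-rule — add ¬(¬q ∨ q), ¬s.
            ¬(s ∨ r): α-rule — add ¬s, ¬r.
            ¬(¬q ∨ q): α-rule — add ¬¬q, ¬q.
            × closes — contains both q and ¬q.
2 branches closed, 14 open.
An open branch gives a countermodel: p=T, s=F (unmentioned atoms arbitrary); under it the original formula is false.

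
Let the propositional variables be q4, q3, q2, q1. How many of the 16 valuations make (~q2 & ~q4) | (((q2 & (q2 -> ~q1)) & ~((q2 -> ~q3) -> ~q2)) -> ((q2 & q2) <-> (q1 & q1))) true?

Initial set: {((~q2 & ~q4) | (((q2 & (q2 -> ~q1)) & ~((q2 -> ~q3) -> ~q2)) -> ((q2 & q2) <-> (q1 & q1))))}.
((~q2 & ~q4) | (((q2 & (q2 -> ~q1)) & ~((q2 -> ~q3) -> ~q2)) -> ((q2 & q2) <-> (q1 & q1)))): β-rule — branch into (~q2 & ~q4)  //  (((q2 & (q2 -> ~q1)) & ~((q2 -> ~q3) -> ~q2)) -> ((q2 & q2) <-> (q1 & q1))).
  branch 1 (add (~q2 & ~q4)):
    (~q2 & ~q4): α-rule — add ~q2, ~q4.
    ○ open, literals {q2=F, q4=F}.
  branch 2 (add (((q2 & (q2 -> ~q1)) & ~((q2 -> ~q3) -> ~q2)) -> ((q2 & q2) <-> (q1 & q1)))):
    (((q2 & (q2 -> ~q1)) & ~((q2 -> ~q3) -> ~q2)) -> ((q2 & q2) <-> (q1 & q1))): β-rule — branch into ~((q2 & (q2 -> ~q1)) & ~((q2 -> ~q3) -> ~q2))  //  ((q2 & q2) <-> (q1 & q1)).
      branch 2.1 (add ~((q2 & (q2 -> ~q1)) & ~((q2 -> ~q3) -> ~q2))):
        ~((q2 & (q2 -> ~q1)) & ~((q2 -> ~q3) -> ~q2)): β-rule — branch into ~(q2 & (q2 -> ~q1))  //  ~~((q2 -> ~q3) -> ~q2).
          branch 2.1.1 (add ~(q2 & (q2 -> ~q1))):
            ~(q2 & (q2 -> ~q1)): β-rule — branch into ~q2  //  ~(q2 -> ~q1).
              branch 2.1.1.1 (add ~q2):
                ○ open, literals {q2=F}.
              branch 2.1.1.2 (add ~(q2 -> ~q1)):
                ~(q2 -> ~q1): α-rule — add q2, ~~q1.
                ○ open, literals {q1=T, q2=T}.
          branch 2.1.2 (add ~~((q2 -> ~q3) -> ~q2)):
            ~~((q2 -> ~q3) -> ~q2): β-rule — branch into ~(q2 -> ~q3)  //  ~q2.
              branch 2.1.2.1 (add ~(q2 -> ~q3)):
                ~(q2 -> ~q3): α-rule — add q2, ~~q3.
                ○ open, literals {q2=T, q3=T}.
              branch 2.1.2.2 (add ~q2):
                ○ open, literals {q2=F}.
      branch 2.2 (add ((q2 & q2) <-> (q1 & q1))):
        ((q2 & q2) <-> (q1 & q1)): β-rule — branch into (q2 & q2), (q1 & q1)  //  ~(q2 & q2), ~(q1 & q1).
          branch 2.2.1 (add (q2 & q2), (q1 & q1)):
            (q2 & q2): α-rule — add q2, q2.
            (q1 & q1): α-rule — add q1, q1.
            ○ open, literals {q1=T, q2=T}.
          branch 2.2.2 (add ~(q2 & q2), ~(q1 & q1)):
            ~(q2 & q2): β-rule — branch into ~q2  //  ~q2.
              branch 2.2.2.1 (add ~q2):
                ~(q1 & q1): β-rule — branch into ~q1  //  ~q1.
                  branch 2.2.2.1.1 (add ~q1):
                    ○ open, literals {q1=F, q2=F}.
                  branch 2.2.2.1.2 (add ~q1):
                    ○ open, literals {q1=F, q2=F}.
              branch 2.2.2.2 (add ~q2):
                ~(q1 & q1): β-rule — branch into ~q1  //  ~q1.
                  branch 2.2.2.2.1 (add ~q1):
                    ○ open, literals {q1=F, q2=F}.
                  branch 2.2.2.2.2 (add ~q1):
                    ○ open, literals {q1=F, q2=F}.
0 branches closed, 10 open.
Each open branch fixes some atoms; the unmentioned ones are free. Counting distinct full assignments: branch {q2=F, q4=F} (q3, q1) contributes 4 new; branch {q2=F} (q4, q3, q1) contributes 4 new; branch {q1=T, q2=T} (q4, q3) contributes 4 new; branch {q2=T, q3=T} (q4, q1) contributes 2 new; branch {q2=F} (q4, q3, q1) contributes 0 new; branch {q1=T, q2=T} (q4, q3) contributes 0 new; branch {q1=F, q2=F} (q4, q3) contributes 0 new; branch {q1=F, q2=F} (q4, q3) contributes 0 new; branch {q1=F, q2=F} (q4, q3) contributes 0 new; branch {q1=F, q2=F} (q4, q3) contributes 0 new. Total: 14.

14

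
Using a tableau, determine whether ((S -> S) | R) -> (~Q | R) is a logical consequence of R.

Initial set: {R; ~(((S -> S) | R) -> (~Q | R))}.
~(((S -> S) | R) -> (~Q | R)): α-rule — add ((S -> S) | R), ~(~Q | R).
~(~Q | R): α-rule — add ~~Q, ~R.
× closes — contains both R and ~R.
All 1 branch closes.
Every branch closed, so the premises entail the conclusion.

Yes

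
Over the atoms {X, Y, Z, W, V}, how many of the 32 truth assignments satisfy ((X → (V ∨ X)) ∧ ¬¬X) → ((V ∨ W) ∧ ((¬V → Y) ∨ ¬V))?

28

Initial set: {(((X → (V ∨ X)) ∧ ¬¬X) → ((V ∨ W) ∧ ((¬V → Y) ∨ ¬V)))}.
(((X → (V ∨ X)) ∧ ¬¬X) → ((V ∨ W) ∧ ((¬V → Y) ∨ ¬V))): β-rule — branch into ¬((X → (V ∨ X)) ∧ ¬¬X)  //  ((V ∨ W) ∧ ((¬V → Y) ∨ ¬V)).
  branch 1 (add ¬((X → (V ∨ X)) ∧ ¬¬X)):
    ¬((X → (V ∨ X)) ∧ ¬¬X): β-rule — branch into ¬(X → (V ∨ X))  //  ¬¬¬X.
      branch 1.1 (add ¬(X → (V ∨ X))):
        ¬(X → (V ∨ X)): α-rule — add X, ¬(V ∨ X).
        ¬(V ∨ X): α-rule — add ¬V, ¬X.
        × closes — contains both X and ¬X.
      branch 1.2 (add ¬¬¬X):
        ¬¬¬X: drop double negation, giving ¬X.
        ○ open, literals {X=F}.
  branch 2 (add ((V ∨ W) ∧ ((¬V → Y) ∨ ¬V))):
    ((V ∨ W) ∧ ((¬V → Y) ∨ ¬V)): α-rule — add (V ∨ W), ((¬V → Y) ∨ ¬V).
    (V ∨ W): β-rule — branch into V  //  W.
      branch 2.1 (add V):
        ((¬V → Y) ∨ ¬V): β-rule — branch into (¬V → Y)  //  ¬V.
          branch 2.1.1 (add (¬V → Y)):
            (¬V → Y): β-rule — branch into ¬¬V  //  Y.
              branch 2.1.1.1 (add ¬¬V):
                ○ open, literals {V=T}.
              branch 2.1.1.2 (add Y):
                ○ open, literals {V=T, Y=T}.
          branch 2.1.2 (add ¬V):
            × closes — contains both V and ¬V.
      branch 2.2 (add W):
        ((¬V → Y) ∨ ¬V): β-rule — branch into (¬V → Y)  //  ¬V.
          branch 2.2.1 (add (¬V → Y)):
            (¬V → Y): β-rule — branch into ¬¬V  //  Y.
              branch 2.2.1.1 (add ¬¬V):
                ○ open, literals {V=T, W=T}.
              branch 2.2.1.2 (add Y):
                ○ open, literals {W=T, Y=T}.
          branch 2.2.2 (add ¬V):
            ○ open, literals {V=F, W=T}.
2 branches closed, 6 open.
Each open branch fixes some atoms; the unmentioned ones are free. Counting distinct full assignments: branch {X=F} (Y, Z, W, V) contributes 16 new; branch {V=T} (X, Y, Z, W) contributes 8 new; branch {V=T, Y=T} (X, Z, W) contributes 0 new; branch {V=T, W=T} (X, Y, Z) contributes 0 new; branch {W=T, Y=T} (X, Z, V) contributes 2 new; branch {V=F, W=T} (X, Y, Z) contributes 2 new. Total: 28.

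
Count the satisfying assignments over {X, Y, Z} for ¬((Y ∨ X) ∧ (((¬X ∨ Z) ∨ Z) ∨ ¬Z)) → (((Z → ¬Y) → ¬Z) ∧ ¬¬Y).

6

Initial set: {(¬((Y ∨ X) ∧ (((¬X ∨ Z) ∨ Z) ∨ ¬Z)) → (((Z → ¬Y) → ¬Z) ∧ ¬¬Y))}.
(¬((Y ∨ X) ∧ (((¬X ∨ Z) ∨ Z) ∨ ¬Z)) → (((Z → ¬Y) → ¬Z) ∧ ¬¬Y)): β-rule — branch into ¬¬((Y ∨ X) ∧ (((¬X ∨ Z) ∨ Z) ∨ ¬Z))  //  (((Z → ¬Y) → ¬Z) ∧ ¬¬Y).
  branch 1 (add ¬¬((Y ∨ X) ∧ (((¬X ∨ Z) ∨ Z) ∨ ¬Z))):
    ¬¬((Y ∨ X) ∧ (((¬X ∨ Z) ∨ Z) ∨ ¬Z)): α-rule — add (Y ∨ X), (((¬X ∨ Z) ∨ Z) ∨ ¬Z).
    (Y ∨ X): β-rule — branch into Y  //  X.
      branch 1.1 (add Y):
        (((¬X ∨ Z) ∨ Z) ∨ ¬Z): β-rule — branch into ((¬X ∨ Z) ∨ Z)  //  ¬Z.
          branch 1.1.1 (add ((¬X ∨ Z) ∨ Z)):
            ((¬X ∨ Z) ∨ Z): β-rule — branch into (¬X ∨ Z)  //  Z.
              branch 1.1.1.1 (add (¬X ∨ Z)):
                (¬X ∨ Z): β-rule — branch into ¬X  //  Z.
                  branch 1.1.1.1.1 (add ¬X):
                    ○ open, literals {X=false, Y=true}.
                  branch 1.1.1.1.2 (add Z):
                    ○ open, literals {Y=true, Z=true}.
              branch 1.1.1.2 (add Z):
                ○ open, literals {Y=true, Z=true}.
          branch 1.1.2 (add ¬Z):
            ○ open, literals {Y=true, Z=false}.
      branch 1.2 (add X):
        (((¬X ∨ Z) ∨ Z) ∨ ¬Z): β-rule — branch into ((¬X ∨ Z) ∨ Z)  //  ¬Z.
          branch 1.2.1 (add ((¬X ∨ Z) ∨ Z)):
            ((¬X ∨ Z) ∨ Z): β-rule — branch into (¬X ∨ Z)  //  Z.
              branch 1.2.1.1 (add (¬X ∨ Z)):
                (¬X ∨ Z): β-rule — branch into ¬X  //  Z.
                  branch 1.2.1.1.1 (add ¬X):
                    × closes — contains both X and ¬X.
                  branch 1.2.1.1.2 (add Z):
                    ○ open, literals {X=true, Z=true}.
              branch 1.2.1.2 (add Z):
                ○ open, literals {X=true, Z=true}.
          branch 1.2.2 (add ¬Z):
            ○ open, literals {X=true, Z=false}.
  branch 2 (add (((Z → ¬Y) → ¬Z) ∧ ¬¬Y)):
    (((Z → ¬Y) → ¬Z) ∧ ¬¬Y): α-rule — add ((Z → ¬Y) → ¬Z), ¬¬Y.
    ¬¬Y: drop double negation, giving Y.
    ((Z → ¬Y) → ¬Z): β-rule — branch into ¬(Z → ¬Y)  //  ¬Z.
      branch 2.1 (add ¬(Z → ¬Y)):
        ¬(Z → ¬Y): α-rule — add Z, ¬¬Y.
        ○ open, literals {Y=true, Z=true}.
      branch 2.2 (add ¬Z):
        ○ open, literals {Y=true, Z=false}.
1 branch closed, 9 open.
Each open branch fixes some atoms; the unmentioned ones are free. Counting distinct full assignments: branch {X=false, Y=true} (Z) contributes 2 new; branch {Y=true, Z=true} (X) contributes 1 new; branch {Y=true, Z=true} (X) contributes 0 new; branch {Y=true, Z=false} (X) contributes 1 new; branch {X=true, Z=true} (Y) contributes 1 new; branch {X=true, Z=true} (Y) contributes 0 new; branch {X=true, Z=false} (Y) contributes 1 new; branch {Y=true, Z=true} (X) contributes 0 new; branch {Y=true, Z=false} (X) contributes 0 new. Total: 6.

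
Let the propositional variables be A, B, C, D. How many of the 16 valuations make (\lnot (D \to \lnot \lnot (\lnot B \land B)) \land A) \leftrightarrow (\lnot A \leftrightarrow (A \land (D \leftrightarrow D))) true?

12

Initial set: {((\lnot (D \to \lnot \lnot (\lnot B \land B)) \land A) \leftrightarrow (\lnot A \leftrightarrow (A \land (D \leftrightarrow D))))}.
((\lnot (D \to \lnot \lnot (\lnot B \land B)) \land A) \leftrightarrow (\lnot A \leftrightarrow (A \land (D \leftrightarrow D)))): β-rule — branch into (\lnot (D \to \lnot \lnot (\lnot B \land B)) \land A), (\lnot A \leftrightarrow (A \land (D \leftrightarrow D)))  //  \lnot (\lnot (D \to \lnot \lnot (\lnot B \land B)) \land A), \lnot (\lnot A \leftrightarrow (A \land (D \leftrightarrow D))).
  branch 1 (add (\lnot (D \to \lnot \lnot (\lnot B \land B)) \land A), (\lnot A \leftrightarrow (A \land (D \leftrightarrow D)))):
    (\lnot (D \to \lnot \lnot (\lnot B \land B)) \land A): α-rule — add \lnot (D \to \lnot \lnot (\lnot B \land B)), A.
    \lnot (D \to \lnot \lnot (\lnot B \land B)): α-rule — add D, \lnot \lnot \lnot (\lnot B \land B).
    \lnot \lnot \lnot (\lnot B \land B): drop double negation, giving \lnot (\lnot B \land B).
    (\lnot A \leftrightarrow (A \land (D \leftrightarrow D))): β-rule — branch into \lnot A, (A \land (D \leftrightarrow D))  //  \lnot \lnot A, \lnot (A \land (D \leftrightarrow D)).
      branch 1.1 (add \lnot A, (A \land (D \leftrightarrow D))):
        × closes — contains both A and \lnot A.
      branch 1.2 (add \lnot \lnot A, \lnot (A \land (D \leftrightarrow D))):
        \lnot (\lnot B \land B): β-rule — branch into \lnot \lnot B  //  \lnot B.
          branch 1.2.1 (add \lnot \lnot B):
            \lnot (A \land (D \leftrightarrow D)): β-rule — branch into \lnot A  //  \lnot (D \leftrightarrow D).
              branch 1.2.1.1 (add \lnot A):
                × closes — contains both A and \lnot A.
              branch 1.2.1.2 (add \lnot (D \leftrightarrow D)):
                \lnot (D \leftrightarrow D): β-rule — branch into D, \lnot D  //  \lnot D, D.
                  branch 1.2.1.2.1 (add D, \lnot D):
                    × closes — contains both D and \lnot D.
                  branch 1.2.1.2.2 (add \lnot D, D):
                    × closes — contains both D and \lnot D.
          branch 1.2.2 (add \lnot B):
            \lnot (A \land (D \leftrightarrow D)): β-rule — branch into \lnot A  //  \lnot (D \leftrightarrow D).
              branch 1.2.2.1 (add \lnot A):
                × closes — contains both A and \lnot A.
              branch 1.2.2.2 (add \lnot (D \leftrightarrow D)):
                \lnot (D \leftrightarrow D): β-rule — branch into D, \lnot D  //  \lnot D, D.
                  branch 1.2.2.2.1 (add D, \lnot D):
                    × closes — contains both D and \lnot D.
                  branch 1.2.2.2.2 (add \lnot D, D):
                    × closes — contains both D and \lnot D.
  branch 2 (add \lnot (\lnot (D \to \lnot \lnot (\lnot B \land B)) \land A), \lnot (\lnot A \leftrightarrow (A \land (D \leftrightarrow D)))):
    \lnot (\lnot (D \to \lnot \lnot (\lnot B \land B)) \land A): β-rule — branch into \lnot \lnot (D \to \lnot \lnot (\lnot B \land B))  //  \lnot A.
      branch 2.1 (add \lnot \lnot (D \to \lnot \lnot (\lnot B \land B))):
        \lnot (\lnot A \leftrightarrow (A \land (D \leftrightarrow D))): β-rule — branch into \lnot A, \lnot (A \land (D \leftrightarrow D))  //  \lnot \lnot A, (A \land (D \leftrightarrow D)).
          branch 2.1.1 (add \lnot A, \lnot (A \land (D \leftrightarrow D))):
            \lnot \lnot (D \to \lnot \lnot (\lnot B \land B)): β-rule — branch into \lnot D  //  \lnot \lnot (\lnot B \land B).
              branch 2.1.1.1 (add \lnot D):
                \lnot (A \land (D \leftrightarrow D)): β-rule — branch into \lnot A  //  \lnot (D \leftrightarrow D).
                  branch 2.1.1.1.1 (add \lnot A):
                    ○ open, literals {A=0, D=0}.
                  branch 2.1.1.1.2 (add \lnot (D \leftrightarrow D)):
                    \lnot (D \leftrightarrow D): β-rule — branch into D, \lnot D  //  \lnot D, D.
                      branch 2.1.1.1.2.1 (add D, \lnot D):
                        × closes — contains both D and \lnot D.
                      branch 2.1.1.1.2.2 (add \lnot D, D):
                        × closes — contains both D and \lnot D.
              branch 2.1.1.2 (add \lnot \lnot (\lnot B \land B)):
                \lnot \lnot (\lnot B \land B): drop double negation, giving (\lnot B \land B).
                (\lnot B \land B): α-rule — add \lnot B, B.
                × closes — contains both B and \lnot B.
          branch 2.1.2 (add \lnot \lnot A, (A \land (D \leftrightarrow D))):
            (A \land (D \leftrightarrow D)): α-rule — add A, (D \leftrightarrow D).
            \lnot \lnot (D \to \lnot \lnot (\lnot B \land B)): β-rule — branch into \lnot D  //  \lnot \lnot (\lnot B \land B).
              branch 2.1.2.1 (add \lnot D):
                (D \leftrightarrow D): β-rule — branch into D, D  //  \lnot D, \lnot D.
                  branch 2.1.2.1.1 (add D, D):
                    × closes — contains both D and \lnot D.
                  branch 2.1.2.1.2 (add \lnot D, \lnot D):
                    ○ open, literals {A=1, D=0}.
              branch 2.1.2.2 (add \lnot \lnot (\lnot B \land B)):
                \lnot \lnot (\lnot B \land B): drop double negation, giving (\lnot B \land B).
                (\lnot B \land B): α-rule — add \lnot B, B.
                × closes — contains both B and \lnot B.
      branch 2.2 (add \lnot A):
        \lnot (\lnot A \leftrightarrow (A \land (D \leftrightarrow D))): β-rule — branch into \lnot A, \lnot (A \land (D \leftrightarrow D))  //  \lnot \lnot A, (A \land (D \leftrightarrow D)).
          branch 2.2.1 (add \lnot A, \lnot (A \land (D \leftrightarrow D))):
            \lnot (A \land (D \leftrightarrow D)): β-rule — branch into \lnot A  //  \lnot (D \leftrightarrow D).
              branch 2.2.1.1 (add \lnot A):
                ○ open, literals {A=0}.
              branch 2.2.1.2 (add \lnot (D \leftrightarrow D)):
                \lnot (D \leftrightarrow D): β-rule — branch into D, \lnot D  //  \lnot D, D.
                  branch 2.2.1.2.1 (add D, \lnot D):
                    × closes — contains both D and \lnot D.
                  branch 2.2.1.2.2 (add \lnot D, D):
                    × closes — contains both D and \lnot D.
          branch 2.2.2 (add \lnot \lnot A, (A \land (D \leftrightarrow D))):
            × closes — contains both A and \lnot A.
15 branches closed, 3 open.
Each open branch fixes some atoms; the unmentioned ones are free. Counting distinct full assignments: branch {A=0, D=0} (B, C) contributes 4 new; branch {A=1, D=0} (B, C) contributes 4 new; branch {A=0} (B, C, D) contributes 4 new. Total: 12.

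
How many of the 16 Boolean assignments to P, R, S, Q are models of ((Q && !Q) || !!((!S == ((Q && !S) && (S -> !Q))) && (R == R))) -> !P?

10

Initial set: {(((Q && !Q) || !!((!S == ((Q && !S) && (S -> !Q))) && (R == R))) -> !P)}.
(((Q && !Q) || !!((!S == ((Q && !S) && (S -> !Q))) && (R == R))) -> !P): β-rule — branch into !((Q && !Q) || !!((!S == ((Q && !S) && (S -> !Q))) && (R == R)))  //  !P.
  branch 1 (add !((Q && !Q) || !!((!S == ((Q && !S) && (S -> !Q))) && (R == R)))):
    !((Q && !Q) || !!((!S == ((Q && !S) && (S -> !Q))) && (R == R))): α-rule — add !(Q && !Q), !!!((!S == ((Q && !S) && (S -> !Q))) && (R == R)).
    !!!((!S == ((Q && !S) && (S -> !Q))) && (R == R)): drop double negation, giving !((!S == ((Q && !S) && (S -> !Q))) && (R == R)).
    !(Q && !Q): β-rule — branch into !Q  //  !!Q.
      branch 1.1 (add !Q):
        !((!S == ((Q && !S) && (S -> !Q))) && (R == R)): β-rule — branch into !(!S == ((Q && !S) && (S -> !Q)))  //  !(R == R).
          branch 1.1.1 (add !(!S == ((Q && !S) && (S -> !Q)))):
            !(!S == ((Q && !S) && (S -> !Q))): β-rule — branch into !S, !((Q && !S) && (S -> !Q))  //  !!S, ((Q && !S) && (S -> !Q)).
              branch 1.1.1.1 (add !S, !((Q && !S) && (S -> !Q))):
                !((Q && !S) && (S -> !Q)): β-rule — branch into !(Q && !S)  //  !(S -> !Q).
                  branch 1.1.1.1.1 (add !(Q && !S)):
                    !(Q && !S): β-rule — branch into !Q  //  !!S.
                      branch 1.1.1.1.1.1 (add !Q):
                        ○ open, literals {Q=0, S=0}.
                      branch 1.1.1.1.1.2 (add !!S):
                        × closes — contains both S and !S.
                  branch 1.1.1.1.2 (add !(S -> !Q)):
                    !(S -> !Q): α-rule — add S, !!Q.
                    × closes — contains both S and !S.
              branch 1.1.1.2 (add !!S, ((Q && !S) && (S -> !Q))):
                ((Q && !S) && (S -> !Q)): α-rule — add (Q && !S), (S -> !Q).
                (Q && !S): α-rule — add Q, !S.
                × closes — contains both Q and !Q.
          branch 1.1.2 (add !(R == R)):
            !(R == R): β-rule — branch into R, !R  //  !R, R.
              branch 1.1.2.1 (add R, !R):
                × closes — contains both R and !R.
              branch 1.1.2.2 (add !R, R):
                × closes — contains both R and !R.
      branch 1.2 (add !!Q):
        !((!S == ((Q && !S) && (S -> !Q))) && (R == R)): β-rule — branch into !(!S == ((Q && !S) && (S -> !Q)))  //  !(R == R).
          branch 1.2.1 (add !(!S == ((Q && !S) && (S -> !Q)))):
            !(!S == ((Q && !S) && (S -> !Q))): β-rule — branch into !S, !((Q && !S) && (S -> !Q))  //  !!S, ((Q && !S) && (S -> !Q)).
              branch 1.2.1.1 (add !S, !((Q && !S) && (S -> !Q))):
                !((Q && !S) && (S -> !Q)): β-rule — branch into !(Q && !S)  //  !(S -> !Q).
                  branch 1.2.1.1.1 (add !(Q && !S)):
                    !(Q && !S): β-rule — branch into !Q  //  !!S.
                      branch 1.2.1.1.1.1 (add !Q):
                        × closes — contains both Q and !Q.
                      branch 1.2.1.1.1.2 (add !!S):
                        × closes — contains both S and !S.
                  branch 1.2.1.1.2 (add !(S -> !Q)):
                    !(S -> !Q): α-rule — add S, !!Q.
                    × closes — contains both S and !S.
              branch 1.2.1.2 (add !!S, ((Q && !S) && (S -> !Q))):
                ((Q && !S) && (S -> !Q)): α-rule — add (Q && !S), (S -> !Q).
                (Q && !S): α-rule — add Q, !S.
                × closes — contains both S and !S.
          branch 1.2.2 (add !(R == R)):
            !(R == R): β-rule — branch into R, !R  //  !R, R.
              branch 1.2.2.1 (add R, !R):
                × closes — contains both R and !R.
              branch 1.2.2.2 (add !R, R):
                × closes — contains both R and !R.
  branch 2 (add !P):
    ○ open, literals {P=0}.
11 branches closed, 2 open.
Each open branch fixes some atoms; the unmentioned ones are free. Counting distinct full assignments: branch {Q=0, S=0} (P, R) contributes 4 new; branch {P=0} (R, S, Q) contributes 6 new. Total: 10.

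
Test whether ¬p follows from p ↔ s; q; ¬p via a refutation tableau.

Initial set: {(p ↔ s); q; ¬p; ¬¬p}.
× closes — contains both p and ¬p.
All 1 branch closes.
Every branch closed, so the premises entail the conclusion.

Yes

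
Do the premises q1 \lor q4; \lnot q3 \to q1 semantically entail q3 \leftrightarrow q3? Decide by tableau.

Yes

Initial set: {T (q1 \lor q4); T (\lnot q3 \to q1); F (q3 \leftrightarrow q3)}.
T (q1 \lor q4): β-rule — branch into T q1  //  T q4.
  branch 1 (add T q1):
    T (\lnot q3 \to q1): β-rule — branch into F \lnot q3  //  T q1.
      branch 1.1 (add F \lnot q3):
        F (q3 \leftrightarrow q3): β-rule — branch into T q3, F q3  //  F q3, T q3.
          branch 1.1.1 (add T q3, F q3):
            × closes — contains both q3 and \lnot q3.
          branch 1.1.2 (add F q3, T q3):
            × closes — contains both q3 and \lnot q3.
      branch 1.2 (add T q1):
        F (q3 \leftrightarrow q3): β-rule — branch into T q3, F q3  //  F q3, T q3.
          branch 1.2.1 (add T q3, F q3):
            × closes — contains both q3 and \lnot q3.
          branch 1.2.2 (add F q3, T q3):
            × closes — contains both q3 and \lnot q3.
  branch 2 (add T q4):
    T (\lnot q3 \to q1): β-rule — branch into F \lnot q3  //  T q1.
      branch 2.1 (add F \lnot q3):
        F (q3 \leftrightarrow q3): β-rule — branch into T q3, F q3  //  F q3, T q3.
          branch 2.1.1 (add T q3, F q3):
            × closes — contains both q3 and \lnot q3.
          branch 2.1.2 (add F q3, T q3):
            × closes — contains both q3 and \lnot q3.
      branch 2.2 (add T q1):
        F (q3 \leftrightarrow q3): β-rule — branch into T q3, F q3  //  F q3, T q3.
          branch 2.2.1 (add T q3, F q3):
            × closes — contains both q3 and \lnot q3.
          branch 2.2.2 (add F q3, T q3):
            × closes — contains both q3 and \lnot q3.
All 8 branches close.
Every branch closed, so the premises entail the conclusion.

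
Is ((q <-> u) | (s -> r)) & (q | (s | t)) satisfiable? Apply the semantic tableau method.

Satisfiable

Initial set: {(((q <-> u) | (s -> r)) & (q | (s | t)))}.
(((q <-> u) | (s -> r)) & (q | (s | t))): α-rule — add ((q <-> u) | (s -> r)), (q | (s | t)).
((q <-> u) | (s -> r)): β-rule — branch into (q <-> u)  //  (s -> r).
  branch 1 (add (q <-> u)):
    (q | (s | t)): β-rule — branch into q  //  (s | t).
      branch 1.1 (add q):
        (q <-> u): β-rule — branch into q, u  //  ~q, ~u.
          branch 1.1.1 (add q, u):
            ○ open, literals {q=1, u=1}.
          branch 1.1.2 (add ~q, ~u):
            × closes — contains both q and ~q.
      branch 1.2 (add (s | t)):
        (q <-> u): β-rule — branch into q, u  //  ~q, ~u.
          branch 1.2.1 (add q, u):
            (s | t): β-rule — branch into s  //  t.
              branch 1.2.1.1 (add s):
                ○ open, literals {q=1, s=1, u=1}.
              branch 1.2.1.2 (add t):
                ○ open, literals {q=1, t=1, u=1}.
          branch 1.2.2 (add ~q, ~u):
            (s | t): β-rule — branch into s  //  t.
              branch 1.2.2.1 (add s):
                ○ open, literals {q=0, s=1, u=0}.
              branch 1.2.2.2 (add t):
                ○ open, literals {q=0, t=1, u=0}.
  branch 2 (add (s -> r)):
    (q | (s | t)): β-rule — branch into q  //  (s | t).
      branch 2.1 (add q):
        (s -> r): β-rule — branch into ~s  //  r.
          branch 2.1.1 (add ~s):
            ○ open, literals {q=1, s=0}.
          branch 2.1.2 (add r):
            ○ open, literals {q=1, r=1}.
      branch 2.2 (add (s | t)):
        (s -> r): β-rule — branch into ~s  //  r.
          branch 2.2.1 (add ~s):
            (s | t): β-rule — branch into s  //  t.
              branch 2.2.1.1 (add s):
                × closes — contains both s and ~s.
              branch 2.2.1.2 (add t):
                ○ open, literals {s=0, t=1}.
          branch 2.2.2 (add r):
            (s | t): β-rule — branch into s  //  t.
              branch 2.2.2.1 (add s):
                ○ open, literals {r=1, s=1}.
              branch 2.2.2.2 (add t):
                ○ open, literals {r=1, t=1}.
2 branches closed, 10 open.
An open branch gives a satisfying assignment: q=1, u=1.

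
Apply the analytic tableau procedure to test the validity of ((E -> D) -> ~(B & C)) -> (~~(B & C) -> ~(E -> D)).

Valid

Assume the negation and expand:
Initial set: {~(((E -> D) -> ~(B & C)) -> (~~(B & C) -> ~(E -> D)))}.
~(((E -> D) -> ~(B & C)) -> (~~(B & C) -> ~(E -> D))): α-rule — add ((E -> D) -> ~(B & C)), ~(~~(B & C) -> ~(E -> D)).
~(~~(B & C) -> ~(E -> D)): α-rule — add ~~(B & C), ~~(E -> D).
~~(B & C): drop double negation, giving (B & C).
(B & C): α-rule — add B, C.
((E -> D) -> ~(B & C)): β-rule — branch into ~(E -> D)  //  ~(B & C).
  branch 1 (add ~(E -> D)):
    ~(E -> D): α-rule — add E, ~D.
    ~~(E -> D): β-rule — branch into ~E  //  D.
      branch 1.1 (add ~E):
        × closes — contains both E and ~E.
      branch 1.2 (add D):
        × closes — contains both D and ~D.
  branch 2 (add ~(B & C)):
    ~~(E -> D): β-rule — branch into ~E  //  D.
      branch 2.1 (add ~E):
        ~(B & C): β-rule — branch into ~B  //  ~C.
          branch 2.1.1 (add ~B):
            × closes — contains both B and ~B.
          branch 2.1.2 (add ~C):
            × closes — contains both C and ~C.
      branch 2.2 (add D):
        ~(B & C): β-rule — branch into ~B  //  ~C.
          branch 2.2.1 (add ~B):
            × closes — contains both B and ~B.
          branch 2.2.2 (add ~C):
            × closes — contains both C and ~C.
All 6 branches close.
Every branch closed, so the negation is unsatisfiable and the formula is valid.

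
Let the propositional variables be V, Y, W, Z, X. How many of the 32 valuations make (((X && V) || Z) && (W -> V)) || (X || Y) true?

Initial set: {((((X && V) || Z) && (W -> V)) || (X || Y))}.
((((X && V) || Z) && (W -> V)) || (X || Y)): β-rule — branch into (((X && V) || Z) && (W -> V))  //  (X || Y).
  branch 1 (add (((X && V) || Z) && (W -> V))):
    (((X && V) || Z) && (W -> V)): α-rule — add ((X && V) || Z), (W -> V).
    ((X && V) || Z): β-rule — branch into (X && V)  //  Z.
      branch 1.1 (add (X && V)):
        (X && V): α-rule — add X, V.
        (W -> V): β-rule — branch into !W  //  V.
          branch 1.1.1 (add !W):
            ○ open, literals {V=1, W=0, X=1}.
          branch 1.1.2 (add V):
            ○ open, literals {V=1, X=1}.
      branch 1.2 (add Z):
        (W -> V): β-rule — branch into !W  //  V.
          branch 1.2.1 (add !W):
            ○ open, literals {W=0, Z=1}.
          branch 1.2.2 (add V):
            ○ open, literals {V=1, Z=1}.
  branch 2 (add (X || Y)):
    (X || Y): β-rule — branch into X  //  Y.
      branch 2.1 (add X):
        ○ open, literals {X=1}.
      branch 2.2 (add Y):
        ○ open, literals {Y=1}.
0 branches closed, 6 open.
Each open branch fixes some atoms; the unmentioned ones are free. Counting distinct full assignments: branch {V=1, W=0, X=1} (Y, Z) contributes 4 new; branch {V=1, X=1} (Y, W, Z) contributes 4 new; branch {W=0, Z=1} (V, Y, X) contributes 6 new; branch {V=1, Z=1} (Y, W, X) contributes 2 new; branch {X=1} (V, Y, W, Z) contributes 6 new; branch {Y=1} (V, W, Z, X) contributes 5 new. Total: 27.

27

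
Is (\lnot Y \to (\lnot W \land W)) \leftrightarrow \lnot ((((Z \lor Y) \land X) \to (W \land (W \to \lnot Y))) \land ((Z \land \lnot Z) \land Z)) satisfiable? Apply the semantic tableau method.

Initial set: {((\lnot Y \to (\lnot W \land W)) \leftrightarrow \lnot ((((Z \lor Y) \land X) \to (W \land (W \to \lnot Y))) \land ((Z \land \lnot Z) \land Z)))}.
((\lnot Y \to (\lnot W \land W)) \leftrightarrow \lnot ((((Z \lor Y) \land X) \to (W \land (W \to \lnot Y))) \land ((Z \land \lnot Z) \land Z))): β-rule — branch into (\lnot Y \to (\lnot W \land W)), \lnot ((((Z \lor Y) \land X) \to (W \land (W \to \lnot Y))) \land ((Z \land \lnot Z) \land Z))  //  \lnot (\lnot Y \to (\lnot W \land W)), \lnot \lnot ((((Z \lor Y) \land X) \to (W \land (W \to \lnot Y))) \land ((Z \land \lnot Z) \land Z)).
  branch 1 (add (\lnot Y \to (\lnot W \land W)), \lnot ((((Z \lor Y) \land X) \to (W \land (W \to \lnot Y))) \land ((Z \land \lnot Z) \land Z))):
    (\lnot Y \to (\lnot W \land W)): β-rule — branch into \lnot \lnot Y  //  (\lnot W \land W).
      branch 1.1 (add \lnot \lnot Y):
        \lnot ((((Z \lor Y) \land X) \to (W \land (W \to \lnot Y))) \land ((Z \land \lnot Z) \land Z)): β-rule — branch into \lnot (((Z \lor Y) \land X) \to (W \land (W \to \lnot Y)))  //  \lnot ((Z \land \lnot Z) \land Z).
          branch 1.1.1 (add \lnot (((Z \lor Y) \land X) \to (W \land (W \to \lnot Y)))):
            \lnot (((Z \lor Y) \land X) \to (W \land (W \to \lnot Y))): α-rule — add ((Z \lor Y) \land X), \lnot (W \land (W \to \lnot Y)).
            ((Z \lor Y) \land X): α-rule — add (Z \lor Y), X.
            \lnot (W \land (W \to \lnot Y)): β-rule — branch into \lnot W  //  \lnot (W \to \lnot Y).
              branch 1.1.1.1 (add \lnot W):
                (Z \lor Y): β-rule — branch into Z  //  Y.
                  branch 1.1.1.1.1 (add Z):
                    ○ open, literals {W=F, X=T, Y=T, Z=T}.
                  branch 1.1.1.1.2 (add Y):
                    ○ open, literals {W=F, X=T, Y=T}.
              branch 1.1.1.2 (add \lnot (W \to \lnot Y)):
                \lnot (W \to \lnot Y): α-rule — add W, \lnot \lnot Y.
                (Z \lor Y): β-rule — branch into Z  //  Y.
                  branch 1.1.1.2.1 (add Z):
                    ○ open, literals {W=T, X=T, Y=T, Z=T}.
                  branch 1.1.1.2.2 (add Y):
                    ○ open, literals {W=T, X=T, Y=T}.
          branch 1.1.2 (add \lnot ((Z \land \lnot Z) \land Z)):
            \lnot ((Z \land \lnot Z) \land Z): β-rule — branch into \lnot (Z \land \lnot Z)  //  \lnot Z.
              branch 1.1.2.1 (add \lnot (Z \land \lnot Z)):
                \lnot (Z \land \lnot Z): β-rule — branch into \lnot Z  //  \lnot \lnot Z.
                  branch 1.1.2.1.1 (add \lnot Z):
                    ○ open, literals {Y=T, Z=F}.
                  branch 1.1.2.1.2 (add \lnot \lnot Z):
                    ○ open, literals {Y=T, Z=T}.
              branch 1.1.2.2 (add \lnot Z):
                ○ open, literals {Y=T, Z=F}.
      branch 1.2 (add (\lnot W \land W)):
        (\lnot W \land W): α-rule — add \lnot W, W.
        × closes — contains both W and \lnot W.
  branch 2 (add \lnot (\lnot Y \to (\lnot W \land W)), \lnot \lnot ((((Z \lor Y) \land X) \to (W \land (W \to \lnot Y))) \land ((Z \land \lnot Z) \land Z))):
    \lnot (\lnot Y \to (\lnot W \land W)): α-rule — add \lnot Y, \lnot (\lnot W \land W).
    \lnot \lnot ((((Z \lor Y) \land X) \to (W \land (W \to \lnot Y))) \land ((Z \land \lnot Z) \land Z)): α-rule — add (((Z \lor Y) \land X) \to (W \land (W \to \lnot Y))), ((Z \land \lnot Z) \land Z).
    ((Z \land \lnot Z) \land Z): α-rule — add (Z \land \lnot Z), Z.
    (Z \land \lnot Z): α-rule — add Z, \lnot Z.
    × closes — contains both Z and \lnot Z.
2 branches closed, 7 open.
An open branch gives a satisfying assignment: W=F, X=T, Y=T, Z=T.

Satisfiable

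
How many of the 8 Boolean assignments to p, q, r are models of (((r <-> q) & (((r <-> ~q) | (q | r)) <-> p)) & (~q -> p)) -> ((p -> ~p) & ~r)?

Initial set: {((((r <-> q) & (((r <-> ~q) | (q | r)) <-> p)) & (~q -> p)) -> ((p -> ~p) & ~r))}.
((((r <-> q) & (((r <-> ~q) | (q | r)) <-> p)) & (~q -> p)) -> ((p -> ~p) & ~r)): β-rule — branch into ~(((r <-> q) & (((r <-> ~q) | (q | r)) <-> p)) & (~q -> p))  //  ((p -> ~p) & ~r).
  branch 1 (add ~(((r <-> q) & (((r <-> ~q) | (q | r)) <-> p)) & (~q -> p))):
    ~(((r <-> q) & (((r <-> ~q) | (q | r)) <-> p)) & (~q -> p)): β-rule — branch into ~((r <-> q) & (((r <-> ~q) | (q | r)) <-> p))  //  ~(~q -> p).
      branch 1.1 (add ~((r <-> q) & (((r <-> ~q) | (q | r)) <-> p))):
        ~((r <-> q) & (((r <-> ~q) | (q | r)) <-> p)): β-rule — branch into ~(r <-> q)  //  ~(((r <-> ~q) | (q | r)) <-> p).
          branch 1.1.1 (add ~(r <-> q)):
            ~(r <-> q): β-rule — branch into r, ~q  //  ~r, q.
              branch 1.1.1.1 (add r, ~q):
                ○ open, literals {q=0, r=1}.
              branch 1.1.1.2 (add ~r, q):
                ○ open, literals {q=1, r=0}.
          branch 1.1.2 (add ~(((r <-> ~q) | (q | r)) <-> p)):
            ~(((r <-> ~q) | (q | r)) <-> p): β-rule — branch into ((r <-> ~q) | (q | r)), ~p  //  ~((r <-> ~q) | (q | r)), p.
              branch 1.1.2.1 (add ((r <-> ~q) | (q | r)), ~p):
                ((r <-> ~q) | (q | r)): β-rule — branch into (r <-> ~q)  //  (q | r).
                  branch 1.1.2.1.1 (add (r <-> ~q)):
                    (r <-> ~q): β-rule — branch into r, ~q  //  ~r, ~~q.
                      branch 1.1.2.1.1.1 (add r, ~q):
                        ○ open, literals {p=0, q=0, r=1}.
                      branch 1.1.2.1.1.2 (add ~r, ~~q):
                        ○ open, literals {p=0, q=1, r=0}.
                  branch 1.1.2.1.2 (add (q | r)):
                    (q | r): β-rule — branch into q  //  r.
                      branch 1.1.2.1.2.1 (add q):
                        ○ open, literals {p=0, q=1}.
                      branch 1.1.2.1.2.2 (add r):
                        ○ open, literals {p=0, r=1}.
              branch 1.1.2.2 (add ~((r <-> ~q) | (q | r)), p):
                ~((r <-> ~q) | (q | r)): α-rule — add ~(r <-> ~q), ~(q | r).
                ~(q | r): α-rule — add ~q, ~r.
                ~(r <-> ~q): β-rule — branch into r, ~~q  //  ~r, ~q.
                  branch 1.1.2.2.1 (add r, ~~q):
                    × closes — contains both r and ~r.
                  branch 1.1.2.2.2 (add ~r, ~q):
                    ○ open, literals {p=1, q=0, r=0}.
      branch 1.2 (add ~(~q -> p)):
        ~(~q -> p): α-rule — add ~q, ~p.
        ○ open, literals {p=0, q=0}.
  branch 2 (add ((p -> ~p) & ~r)):
    ((p -> ~p) & ~r): α-rule — add (p -> ~p), ~r.
    (p -> ~p): β-rule — branch into ~p  //  ~p.
      branch 2.1 (add ~p):
        ○ open, literals {p=0, r=0}.
      branch 2.2 (add ~p):
        ○ open, literals {p=0, r=0}.
1 branch closed, 10 open.
Each open branch fixes some atoms; the unmentioned ones are free. Counting distinct full assignments: branch {q=0, r=1} (p) contributes 2 new; branch {q=1, r=0} (p) contributes 2 new; branch {p=0, q=0, r=1} (none free) contributes 0 new; branch {p=0, q=1, r=0} (none free) contributes 0 new; branch {p=0, q=1} (r) contributes 1 new; branch {p=0, r=1} (q) contributes 0 new; branch {p=1, q=0, r=0} (none free) contributes 1 new; branch {p=0, q=0} (r) contributes 1 new; branch {p=0, r=0} (q) contributes 0 new; branch {p=0, r=0} (q) contributes 0 new. Total: 7.

7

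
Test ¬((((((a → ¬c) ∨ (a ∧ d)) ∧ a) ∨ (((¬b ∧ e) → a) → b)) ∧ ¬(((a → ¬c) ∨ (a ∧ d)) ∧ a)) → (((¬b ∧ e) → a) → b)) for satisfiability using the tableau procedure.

Unsatisfiable

Initial set: {T ¬((((((a → ¬c) ∨ (a ∧ d)) ∧ a) ∨ (((¬b ∧ e) → a) → b)) ∧ ¬(((a → ¬c) ∨ (a ∧ d)) ∧ a)) → (((¬b ∧ e) → a) → b))}.
T ¬((((((a → ¬c) ∨ (a ∧ d)) ∧ a) ∨ (((¬b ∧ e) → a) → b)) ∧ ¬(((a → ¬c) ∨ (a ∧ d)) ∧ a)) → (((¬b ∧ e) → a) → b)): α-rule — add T (((((a → ¬c) ∨ (a ∧ d)) ∧ a) ∨ (((¬b ∧ e) → a) → b)) ∧ ¬(((a → ¬c) ∨ (a ∧ d)) ∧ a)), F (((¬b ∧ e) → a) → b).
T (((((a → ¬c) ∨ (a ∧ d)) ∧ a) ∨ (((¬b ∧ e) → a) → b)) ∧ ¬(((a → ¬c) ∨ (a ∧ d)) ∧ a)): α-rule — add T ((((a → ¬c) ∨ (a ∧ d)) ∧ a) ∨ (((¬b ∧ e) → a) → b)), T ¬(((a → ¬c) ∨ (a ∧ d)) ∧ a).
F (((¬b ∧ e) → a) → b): α-rule — add T ((¬b ∧ e) → a), F b.
T ((((a → ¬c) ∨ (a ∧ d)) ∧ a) ∨ (((¬b ∧ e) → a) → b)): β-rule — branch into T (((a → ¬c) ∨ (a ∧ d)) ∧ a)  //  T (((¬b ∧ e) → a) → b).
  branch 1 (add T (((a → ¬c) ∨ (a ∧ d)) ∧ a)):
    T (((a → ¬c) ∨ (a ∧ d)) ∧ a): α-rule — add T ((a → ¬c) ∨ (a ∧ d)), T a.
    T ¬(((a → ¬c) ∨ (a ∧ d)) ∧ a): β-rule — branch into F ((a → ¬c) ∨ (a ∧ d))  //  F a.
      branch 1.1 (add F ((a → ¬c) ∨ (a ∧ d))):
        F ((a → ¬c) ∨ (a ∧ d)): α-rule — add F (a → ¬c), F (a ∧ d).
        F (a → ¬c): α-rule — add T a, F ¬c.
        T ((¬b ∧ e) → a): β-rule — branch into F (¬b ∧ e)  //  T a.
          branch 1.1.1 (add F (¬b ∧ e)):
            T ((a → ¬c) ∨ (a ∧ d)): β-rule — branch into T (a → ¬c)  //  T (a ∧ d).
              branch 1.1.1.1 (add T (a → ¬c)):
                F (a ∧ d): β-rule — branch into F a  //  F d.
                  branch 1.1.1.1.1 (add F a):
                    × closes — contains both a and ¬a.
                  branch 1.1.1.1.2 (add F d):
                    F (¬b ∧ e): β-rule — branch into F ¬b  //  F e.
                      branch 1.1.1.1.2.1 (add F ¬b):
                        × closes — contains both b and ¬b.
                      branch 1.1.1.1.2.2 (add F e):
                        T (a → ¬c): β-rule — branch into F a  //  T ¬c.
                          branch 1.1.1.1.2.2.1 (add F a):
                            × closes — contains both a and ¬a.
                          branch 1.1.1.1.2.2.2 (add T ¬c):
                            × closes — contains both c and ¬c.
              branch 1.1.1.2 (add T (a ∧ d)):
                T (a ∧ d): α-rule — add T a, T d.
                F (a ∧ d): β-rule — branch into F a  //  F d.
                  branch 1.1.1.2.1 (add F a):
                    × closes — contains both a and ¬a.
                  branch 1.1.1.2.2 (add F d):
                    × closes — contains both d and ¬d.
          branch 1.1.2 (add T a):
            T ((a → ¬c) ∨ (a ∧ d)): β-rule — branch into T (a → ¬c)  //  T (a ∧ d).
              branch 1.1.2.1 (add T (a → ¬c)):
                F (a ∧ d): β-rule — branch into F a  //  F d.
                  branch 1.1.2.1.1 (add F a):
                    × closes — contains both a and ¬a.
                  branch 1.1.2.1.2 (add F d):
                    T (a → ¬c): β-rule — branch into F a  //  T ¬c.
                      branch 1.1.2.1.2.1 (add F a):
                        × closes — contains both a and ¬a.
                      branch 1.1.2.1.2.2 (add T ¬c):
                        × closes — contains both c and ¬c.
              branch 1.1.2.2 (add T (a ∧ d)):
                T (a ∧ d): α-rule — add T a, T d.
                F (a ∧ d): β-rule — branch into F a  //  F d.
                  branch 1.1.2.2.1 (add F a):
                    × closes — contains both a and ¬a.
                  branch 1.1.2.2.2 (add F d):
                    × closes — contains both d and ¬d.
      branch 1.2 (add F a):
        × closes — contains both a and ¬a.
  branch 2 (add T (((¬b ∧ e) → a) → b)):
    T ¬(((a → ¬c) ∨ (a ∧ d)) ∧ a): β-rule — branch into F ((a → ¬c) ∨ (a ∧ d))  //  F a.
      branch 2.1 (add F ((a → ¬c) ∨ (a ∧ d))):
        F ((a → ¬c) ∨ (a ∧ d)): α-rule — add F (a → ¬c), F (a ∧ d).
        F (a → ¬c): α-rule — add T a, F ¬c.
        T ((¬b ∧ e) → a): β-rule — branch into F (¬b ∧ e)  //  T a.
          branch 2.1.1 (add F (¬b ∧ e)):
            T (((¬b ∧ e) → a) → b): β-rule — branch into F ((¬b ∧ e) → a)  //  T b.
              branch 2.1.1.1 (add F ((¬b ∧ e) → a)):
                F ((¬b ∧ e) → a): α-rule — add T (¬b ∧ e), F a.
                × closes — contains both a and ¬a.
              branch 2.1.1.2 (add T b):
                × closes — contains both b and ¬b.
          branch 2.1.2 (add T a):
            T (((¬b ∧ e) → a) → b): β-rule — branch into F ((¬b ∧ e) → a)  //  T b.
              branch 2.1.2.1 (add F ((¬b ∧ e) → a)):
                F ((¬b ∧ e) → a): α-rule — add T (¬b ∧ e), F a.
                × closes — contains both a and ¬a.
              branch 2.1.2.2 (add T b):
                × closes — contains both b and ¬b.
      branch 2.2 (add F a):
        T ((¬b ∧ e) → a): β-rule — branch into F (¬b ∧ e)  //  T a.
          branch 2.2.1 (add F (¬b ∧ e)):
            T (((¬b ∧ e) → a) → b): β-rule — branch into F ((¬b ∧ e) → a)  //  T b.
              branch 2.2.1.1 (add F ((¬b ∧ e) → a)):
                F ((¬b ∧ e) → a): α-rule — add T (¬b ∧ e), F a.
                T (¬b ∧ e): α-rule — add T ¬b, T e.
                F (¬b ∧ e): β-rule — branch into F ¬b  //  F e.
                  branch 2.2.1.1.1 (add F ¬b):
                    × closes — contains both b and ¬b.
                  branch 2.2.1.1.2 (add F e):
                    × closes — contains both e and ¬e.
              branch 2.2.1.2 (add T b):
                × closes — contains both b and ¬b.
          branch 2.2.2 (add T a):
            × closes — contains both a and ¬a.
All 20 branches close.
Every branch closed; the formula is unsatisfiable.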